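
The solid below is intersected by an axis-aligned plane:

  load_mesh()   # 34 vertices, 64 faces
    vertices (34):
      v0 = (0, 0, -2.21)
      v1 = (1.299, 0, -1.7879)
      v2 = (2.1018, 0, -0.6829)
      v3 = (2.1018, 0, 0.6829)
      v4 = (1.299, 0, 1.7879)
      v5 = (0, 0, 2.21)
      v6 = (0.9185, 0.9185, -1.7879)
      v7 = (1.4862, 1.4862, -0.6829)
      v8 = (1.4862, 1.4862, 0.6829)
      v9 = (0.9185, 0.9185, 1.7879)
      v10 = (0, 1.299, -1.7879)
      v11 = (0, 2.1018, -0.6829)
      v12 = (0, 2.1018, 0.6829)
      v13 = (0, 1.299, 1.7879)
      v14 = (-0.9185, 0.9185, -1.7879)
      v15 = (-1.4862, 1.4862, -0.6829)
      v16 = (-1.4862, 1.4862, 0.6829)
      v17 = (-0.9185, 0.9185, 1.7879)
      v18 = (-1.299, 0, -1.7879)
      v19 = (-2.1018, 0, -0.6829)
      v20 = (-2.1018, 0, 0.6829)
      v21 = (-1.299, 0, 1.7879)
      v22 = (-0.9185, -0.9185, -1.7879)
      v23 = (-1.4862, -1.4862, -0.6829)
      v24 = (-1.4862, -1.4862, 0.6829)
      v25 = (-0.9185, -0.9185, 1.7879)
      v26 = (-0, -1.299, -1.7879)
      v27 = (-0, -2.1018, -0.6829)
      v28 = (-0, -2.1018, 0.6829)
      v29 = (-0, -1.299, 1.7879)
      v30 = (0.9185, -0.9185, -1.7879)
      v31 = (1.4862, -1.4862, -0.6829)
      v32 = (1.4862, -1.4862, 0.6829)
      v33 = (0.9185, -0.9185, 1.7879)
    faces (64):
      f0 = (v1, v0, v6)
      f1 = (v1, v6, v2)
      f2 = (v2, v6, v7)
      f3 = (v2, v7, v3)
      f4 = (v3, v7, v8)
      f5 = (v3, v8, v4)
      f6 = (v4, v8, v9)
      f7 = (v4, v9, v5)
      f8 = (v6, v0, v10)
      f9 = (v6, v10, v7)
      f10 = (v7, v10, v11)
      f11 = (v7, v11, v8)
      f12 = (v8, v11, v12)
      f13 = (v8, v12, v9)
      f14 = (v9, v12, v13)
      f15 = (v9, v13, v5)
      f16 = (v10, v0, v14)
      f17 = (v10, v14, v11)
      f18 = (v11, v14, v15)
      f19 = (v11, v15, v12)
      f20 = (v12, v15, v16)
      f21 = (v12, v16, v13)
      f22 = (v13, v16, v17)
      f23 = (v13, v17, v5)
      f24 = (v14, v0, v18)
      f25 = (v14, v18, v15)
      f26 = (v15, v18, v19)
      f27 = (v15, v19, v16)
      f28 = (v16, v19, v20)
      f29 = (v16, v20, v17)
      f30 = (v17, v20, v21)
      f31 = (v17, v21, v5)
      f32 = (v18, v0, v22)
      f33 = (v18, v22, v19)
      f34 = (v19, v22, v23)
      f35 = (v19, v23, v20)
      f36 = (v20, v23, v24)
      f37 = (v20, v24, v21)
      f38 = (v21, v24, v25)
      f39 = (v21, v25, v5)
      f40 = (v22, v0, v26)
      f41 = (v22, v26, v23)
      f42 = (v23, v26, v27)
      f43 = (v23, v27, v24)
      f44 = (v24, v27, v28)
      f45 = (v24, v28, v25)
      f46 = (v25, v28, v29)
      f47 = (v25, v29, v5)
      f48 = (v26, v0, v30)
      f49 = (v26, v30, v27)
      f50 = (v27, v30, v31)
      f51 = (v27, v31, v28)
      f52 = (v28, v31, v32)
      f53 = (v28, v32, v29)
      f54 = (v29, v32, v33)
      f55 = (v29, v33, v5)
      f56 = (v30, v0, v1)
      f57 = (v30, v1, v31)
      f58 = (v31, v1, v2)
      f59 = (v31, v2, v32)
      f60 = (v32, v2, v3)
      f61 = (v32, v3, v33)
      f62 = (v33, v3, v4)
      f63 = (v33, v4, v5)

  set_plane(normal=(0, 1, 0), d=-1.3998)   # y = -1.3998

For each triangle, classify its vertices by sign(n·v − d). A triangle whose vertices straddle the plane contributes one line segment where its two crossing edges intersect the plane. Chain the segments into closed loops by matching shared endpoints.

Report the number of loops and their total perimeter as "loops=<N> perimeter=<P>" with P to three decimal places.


loops=1 perimeter=10.008

Straddling triangles (18 of 64):
  (v19,v22,v23) [++-] → (-1.3998, -1.3998, -0.851073)–(-1.52199, -1.3998, -0.6829)  len=0.2079
  (v19,v23,v20) [+-+] → (-1.52199, -1.3998, -0.6829)–(-1.52199, -1.3998, -0.603499)  len=0.0794
  (v20,v23,v24) [+--] → (-1.52199, -1.3998, -0.603499)–(-1.52199, -1.3998, 0.6829)  len=1.2864
  (v20,v24,v21) [+-+] → (-1.52199, -1.3998, 0.6829)–(-1.47532, -1.3998, 0.747139)  len=0.0794
  (v21,v24,v25) [+-+] → (-1.47532, -1.3998, 0.747139)–(-1.3998, -1.3998, 0.851073)  len=0.1285
  (v22,v26,v23) [++-] → (-0.800262, -1.3998, -1.1929)–(-1.3998, -1.3998, -0.851073)  len=0.6901
  (v23,v26,v27) [-+-] → (-0.800262, -1.3998, -1.1929)–(0, -1.3998, -1.64916)  len=0.9212
  (v24,v28,v25) [--+] → (-0.544906, -1.3998, 1.33845)–(-1.3998, -1.3998, 0.851073)  len=0.9841
  (v25,v28,v29) [+-+] → (-0.544906, -1.3998, 1.33845)–(0, -1.3998, 1.64916)  len=0.6273
  (v26,v30,v27) [++-] → (0.544906, -1.3998, -1.33845)–(0, -1.3998, -1.64916)  len=0.6273
  (v27,v30,v31) [-+-] → (0.544906, -1.3998, -1.33845)–(1.3998, -1.3998, -0.851073)  len=0.9841
  (v28,v32,v29) [--+] → (0.800262, -1.3998, 1.1929)–(0, -1.3998, 1.64916)  len=0.9212
  (v29,v32,v33) [+-+] → (0.800262, -1.3998, 1.1929)–(1.3998, -1.3998, 0.851073)  len=0.6901
  (v30,v1,v31) [++-] → (1.47532, -1.3998, -0.747139)–(1.3998, -1.3998, -0.851073)  len=0.1285
  (v31,v1,v2) [-++] → (1.47532, -1.3998, -0.747139)–(1.52199, -1.3998, -0.6829)  len=0.0794
  (v31,v2,v32) [-+-] → (1.52199, -1.3998, -0.6829)–(1.52199, -1.3998, 0.603499)  len=1.2864
  (v32,v2,v3) [-++] → (1.52199, -1.3998, 0.603499)–(1.52199, -1.3998, 0.6829)  len=0.0794
  (v32,v3,v33) [-++] → (1.52199, -1.3998, 0.6829)–(1.3998, -1.3998, 0.851073)  len=0.2079

Chained into 1 loop(s):
  loop 1: 18 segments, perimeter = 10.0084
Total perimeter = 10.008


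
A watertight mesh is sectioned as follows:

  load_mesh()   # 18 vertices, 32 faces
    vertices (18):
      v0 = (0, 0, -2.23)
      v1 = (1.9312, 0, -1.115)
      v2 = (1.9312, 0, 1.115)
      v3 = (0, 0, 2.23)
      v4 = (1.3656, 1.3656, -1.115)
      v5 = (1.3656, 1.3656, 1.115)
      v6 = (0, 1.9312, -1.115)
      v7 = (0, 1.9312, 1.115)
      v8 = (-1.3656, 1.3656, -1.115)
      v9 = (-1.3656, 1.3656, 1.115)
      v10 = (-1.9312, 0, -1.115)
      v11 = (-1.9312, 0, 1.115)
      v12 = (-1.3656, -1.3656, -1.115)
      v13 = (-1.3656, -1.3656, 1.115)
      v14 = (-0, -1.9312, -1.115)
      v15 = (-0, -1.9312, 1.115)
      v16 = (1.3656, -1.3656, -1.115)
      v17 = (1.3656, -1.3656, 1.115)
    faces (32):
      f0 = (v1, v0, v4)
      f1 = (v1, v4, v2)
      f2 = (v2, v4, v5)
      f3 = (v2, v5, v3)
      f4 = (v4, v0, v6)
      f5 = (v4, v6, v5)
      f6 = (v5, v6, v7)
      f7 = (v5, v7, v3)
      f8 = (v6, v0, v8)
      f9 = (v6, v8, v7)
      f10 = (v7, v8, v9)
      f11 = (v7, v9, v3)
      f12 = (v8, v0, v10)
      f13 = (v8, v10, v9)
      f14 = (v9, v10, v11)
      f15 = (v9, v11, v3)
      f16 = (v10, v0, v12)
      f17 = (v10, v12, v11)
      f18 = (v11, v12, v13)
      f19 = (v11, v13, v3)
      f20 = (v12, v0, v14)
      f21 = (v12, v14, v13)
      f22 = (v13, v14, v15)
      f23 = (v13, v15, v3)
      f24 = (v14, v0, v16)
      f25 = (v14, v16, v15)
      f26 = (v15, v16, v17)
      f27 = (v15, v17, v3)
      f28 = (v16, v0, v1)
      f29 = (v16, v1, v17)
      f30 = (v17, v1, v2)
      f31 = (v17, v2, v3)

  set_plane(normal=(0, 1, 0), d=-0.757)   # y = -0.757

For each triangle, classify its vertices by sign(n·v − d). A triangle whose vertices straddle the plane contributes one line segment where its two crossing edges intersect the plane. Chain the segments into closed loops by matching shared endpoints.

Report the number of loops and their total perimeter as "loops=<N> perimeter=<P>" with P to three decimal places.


loops=1 perimeter=11.549

Straddling triangles (12 of 32):
  (v10,v0,v12) [++-] → (-0.757, -0.757, -1.61192)–(-1.61767, -0.757, -1.115)  len=0.9938
  (v10,v12,v11) [+-+] → (-1.61767, -0.757, -1.115)–(-1.61767, -0.757, -0.121167)  len=0.9938
  (v11,v12,v13) [+--] → (-1.61767, -0.757, -0.121167)–(-1.61767, -0.757, 1.115)  len=1.2362
  (v11,v13,v3) [+-+] → (-1.61767, -0.757, 1.115)–(-0.757, -0.757, 1.61192)  len=0.9938
  (v12,v0,v14) [-+-] → (-0.757, -0.757, -1.61192)–(0, -0.757, -1.79294)  len=0.7783
  (v13,v15,v3) [--+] → (0, -0.757, 1.79294)–(-0.757, -0.757, 1.61192)  len=0.7783
  (v14,v0,v16) [-+-] → (0, -0.757, -1.79294)–(0.757, -0.757, -1.61192)  len=0.7783
  (v15,v17,v3) [--+] → (0.757, -0.757, 1.61192)–(0, -0.757, 1.79294)  len=0.7783
  (v16,v0,v1) [-++] → (0.757, -0.757, -1.61192)–(1.61767, -0.757, -1.115)  len=0.9938
  (v16,v1,v17) [-+-] → (1.61767, -0.757, -1.115)–(1.61767, -0.757, 0.121167)  len=1.2362
  (v17,v1,v2) [-++] → (1.61767, -0.757, 0.121167)–(1.61767, -0.757, 1.115)  len=0.9938
  (v17,v2,v3) [-++] → (1.61767, -0.757, 1.115)–(0.757, -0.757, 1.61192)  len=0.9938

Chained into 1 loop(s):
  loop 1: 12 segments, perimeter = 11.5486
Total perimeter = 11.549


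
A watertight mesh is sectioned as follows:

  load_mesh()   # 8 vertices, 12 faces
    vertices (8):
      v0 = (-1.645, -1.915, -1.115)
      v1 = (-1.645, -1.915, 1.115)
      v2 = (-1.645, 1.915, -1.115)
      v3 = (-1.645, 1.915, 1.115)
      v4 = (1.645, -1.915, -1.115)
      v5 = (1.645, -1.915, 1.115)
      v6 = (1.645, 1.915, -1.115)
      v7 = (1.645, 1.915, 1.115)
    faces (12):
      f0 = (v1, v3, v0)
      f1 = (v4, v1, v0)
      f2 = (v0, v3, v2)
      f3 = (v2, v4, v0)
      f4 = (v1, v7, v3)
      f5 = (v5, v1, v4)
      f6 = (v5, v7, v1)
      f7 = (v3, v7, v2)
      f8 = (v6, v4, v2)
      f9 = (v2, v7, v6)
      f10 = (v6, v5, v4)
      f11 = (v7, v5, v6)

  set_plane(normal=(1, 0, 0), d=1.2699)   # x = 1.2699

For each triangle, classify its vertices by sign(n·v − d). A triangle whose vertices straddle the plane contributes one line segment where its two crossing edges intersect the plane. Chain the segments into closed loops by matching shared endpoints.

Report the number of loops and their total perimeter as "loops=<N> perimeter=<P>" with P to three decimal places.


Straddling triangles (8 of 12):
  (v4,v1,v0) [+--] → (1.2699, -1.915, -0.860753)–(1.2699, -1.915, -1.115)  len=0.2542
  (v2,v4,v0) [-+-] → (1.2699, -1.47833, -1.115)–(1.2699, -1.915, -1.115)  len=0.4367
  (v1,v7,v3) [-+-] → (1.2699, 1.47833, 1.115)–(1.2699, 1.915, 1.115)  len=0.4367
  (v5,v1,v4) [+-+] → (1.2699, -1.915, 1.115)–(1.2699, -1.915, -0.860753)  len=1.9758
  (v5,v7,v1) [++-] → (1.2699, 1.47833, 1.115)–(1.2699, -1.915, 1.115)  len=3.3933
  (v3,v7,v2) [-+-] → (1.2699, 1.915, 1.115)–(1.2699, 1.915, 0.860753)  len=0.2542
  (v6,v4,v2) [++-] → (1.2699, -1.47833, -1.115)–(1.2699, 1.915, -1.115)  len=3.3933
  (v2,v7,v6) [-++] → (1.2699, 1.915, 0.860753)–(1.2699, 1.915, -1.115)  len=1.9758

Chained into 1 loop(s):
  loop 1: 8 segments, perimeter = 12.1200
Total perimeter = 12.120

loops=1 perimeter=12.120


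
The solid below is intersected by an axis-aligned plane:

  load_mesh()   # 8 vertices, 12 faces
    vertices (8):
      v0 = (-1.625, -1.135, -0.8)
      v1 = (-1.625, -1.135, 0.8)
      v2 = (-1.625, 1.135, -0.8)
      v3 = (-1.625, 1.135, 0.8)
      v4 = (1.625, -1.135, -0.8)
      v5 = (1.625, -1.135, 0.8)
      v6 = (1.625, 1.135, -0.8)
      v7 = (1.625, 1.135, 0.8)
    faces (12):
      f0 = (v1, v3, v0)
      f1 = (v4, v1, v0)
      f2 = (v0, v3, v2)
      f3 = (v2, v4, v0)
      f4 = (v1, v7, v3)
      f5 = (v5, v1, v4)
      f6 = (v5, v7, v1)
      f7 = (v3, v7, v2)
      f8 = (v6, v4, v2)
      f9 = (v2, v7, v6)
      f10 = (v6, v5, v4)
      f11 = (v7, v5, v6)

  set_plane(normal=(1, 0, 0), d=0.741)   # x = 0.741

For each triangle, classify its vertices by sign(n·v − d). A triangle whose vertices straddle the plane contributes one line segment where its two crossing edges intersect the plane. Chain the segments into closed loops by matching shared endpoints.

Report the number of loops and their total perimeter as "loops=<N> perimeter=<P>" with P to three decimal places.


loops=1 perimeter=7.740

Straddling triangles (8 of 12):
  (v4,v1,v0) [+--] → (0.741, -1.135, -0.3648)–(0.741, -1.135, -0.8)  len=0.4352
  (v2,v4,v0) [-+-] → (0.741, -0.51756, -0.8)–(0.741, -1.135, -0.8)  len=0.6174
  (v1,v7,v3) [-+-] → (0.741, 0.51756, 0.8)–(0.741, 1.135, 0.8)  len=0.6174
  (v5,v1,v4) [+-+] → (0.741, -1.135, 0.8)–(0.741, -1.135, -0.3648)  len=1.1648
  (v5,v7,v1) [++-] → (0.741, 0.51756, 0.8)–(0.741, -1.135, 0.8)  len=1.6526
  (v3,v7,v2) [-+-] → (0.741, 1.135, 0.8)–(0.741, 1.135, 0.3648)  len=0.4352
  (v6,v4,v2) [++-] → (0.741, -0.51756, -0.8)–(0.741, 1.135, -0.8)  len=1.6526
  (v2,v7,v6) [-++] → (0.741, 1.135, 0.3648)–(0.741, 1.135, -0.8)  len=1.1648

Chained into 1 loop(s):
  loop 1: 8 segments, perimeter = 7.7400
Total perimeter = 7.740


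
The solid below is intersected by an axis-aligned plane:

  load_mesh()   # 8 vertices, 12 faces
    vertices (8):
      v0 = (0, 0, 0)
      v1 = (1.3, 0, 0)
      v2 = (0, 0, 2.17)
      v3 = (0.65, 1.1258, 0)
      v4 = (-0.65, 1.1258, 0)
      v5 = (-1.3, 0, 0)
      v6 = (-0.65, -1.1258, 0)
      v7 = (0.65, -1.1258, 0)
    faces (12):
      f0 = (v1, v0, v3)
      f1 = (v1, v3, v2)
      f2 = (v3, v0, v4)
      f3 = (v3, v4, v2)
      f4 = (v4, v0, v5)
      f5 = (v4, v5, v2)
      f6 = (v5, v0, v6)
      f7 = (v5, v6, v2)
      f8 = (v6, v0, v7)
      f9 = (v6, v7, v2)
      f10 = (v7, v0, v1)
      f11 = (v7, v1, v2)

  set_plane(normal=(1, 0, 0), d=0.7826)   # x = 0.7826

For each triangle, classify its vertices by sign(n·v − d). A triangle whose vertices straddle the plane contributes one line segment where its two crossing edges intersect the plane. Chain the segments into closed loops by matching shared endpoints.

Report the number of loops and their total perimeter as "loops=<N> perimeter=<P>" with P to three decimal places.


loops=1 perimeter=4.281

Straddling triangles (4 of 12):
  (v1,v0,v3) [+--] → (0.7826, 0, 0)–(0.7826, 0.896137, 0)  len=0.8961
  (v1,v3,v2) [+--] → (0.7826, 0.896137, 0)–(0.7826, 0, 0.86366)  len=1.2446
  (v7,v0,v1) [--+] → (0.7826, 0, 0)–(0.7826, -0.896137, 0)  len=0.8961
  (v7,v1,v2) [-+-] → (0.7826, -0.896137, 0)–(0.7826, 0, 0.86366)  len=1.2446

Chained into 1 loop(s):
  loop 1: 4 segments, perimeter = 4.2814
Total perimeter = 4.281


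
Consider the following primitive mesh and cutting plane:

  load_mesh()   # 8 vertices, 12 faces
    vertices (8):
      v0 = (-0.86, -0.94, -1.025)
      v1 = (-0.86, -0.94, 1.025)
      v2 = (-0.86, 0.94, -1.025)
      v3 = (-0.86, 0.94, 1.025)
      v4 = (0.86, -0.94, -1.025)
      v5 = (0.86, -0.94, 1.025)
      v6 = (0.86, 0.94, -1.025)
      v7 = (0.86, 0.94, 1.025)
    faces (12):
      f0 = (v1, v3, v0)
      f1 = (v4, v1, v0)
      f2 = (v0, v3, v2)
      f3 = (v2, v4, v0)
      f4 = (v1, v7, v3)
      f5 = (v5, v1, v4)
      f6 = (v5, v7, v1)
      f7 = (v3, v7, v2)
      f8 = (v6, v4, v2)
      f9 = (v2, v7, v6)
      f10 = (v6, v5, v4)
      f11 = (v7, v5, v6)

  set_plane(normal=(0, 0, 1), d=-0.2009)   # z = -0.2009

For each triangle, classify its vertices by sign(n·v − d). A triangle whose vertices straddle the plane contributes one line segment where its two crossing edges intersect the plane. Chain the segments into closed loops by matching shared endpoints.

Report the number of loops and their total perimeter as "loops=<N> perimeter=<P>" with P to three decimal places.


Straddling triangles (8 of 12):
  (v1,v3,v0) [++-] → (-0.86, -0.18424, -0.2009)–(-0.86, -0.94, -0.2009)  len=0.7558
  (v4,v1,v0) [-+-] → (0.16856, -0.94, -0.2009)–(-0.86, -0.94, -0.2009)  len=1.0286
  (v0,v3,v2) [-+-] → (-0.86, -0.18424, -0.2009)–(-0.86, 0.94, -0.2009)  len=1.1242
  (v5,v1,v4) [++-] → (0.16856, -0.94, -0.2009)–(0.86, -0.94, -0.2009)  len=0.6914
  (v3,v7,v2) [++-] → (-0.16856, 0.94, -0.2009)–(-0.86, 0.94, -0.2009)  len=0.6914
  (v2,v7,v6) [-+-] → (-0.16856, 0.94, -0.2009)–(0.86, 0.94, -0.2009)  len=1.0286
  (v6,v5,v4) [-+-] → (0.86, 0.18424, -0.2009)–(0.86, -0.94, -0.2009)  len=1.1242
  (v7,v5,v6) [++-] → (0.86, 0.18424, -0.2009)–(0.86, 0.94, -0.2009)  len=0.7558

Chained into 1 loop(s):
  loop 1: 8 segments, perimeter = 7.2000
Total perimeter = 7.200

loops=1 perimeter=7.200


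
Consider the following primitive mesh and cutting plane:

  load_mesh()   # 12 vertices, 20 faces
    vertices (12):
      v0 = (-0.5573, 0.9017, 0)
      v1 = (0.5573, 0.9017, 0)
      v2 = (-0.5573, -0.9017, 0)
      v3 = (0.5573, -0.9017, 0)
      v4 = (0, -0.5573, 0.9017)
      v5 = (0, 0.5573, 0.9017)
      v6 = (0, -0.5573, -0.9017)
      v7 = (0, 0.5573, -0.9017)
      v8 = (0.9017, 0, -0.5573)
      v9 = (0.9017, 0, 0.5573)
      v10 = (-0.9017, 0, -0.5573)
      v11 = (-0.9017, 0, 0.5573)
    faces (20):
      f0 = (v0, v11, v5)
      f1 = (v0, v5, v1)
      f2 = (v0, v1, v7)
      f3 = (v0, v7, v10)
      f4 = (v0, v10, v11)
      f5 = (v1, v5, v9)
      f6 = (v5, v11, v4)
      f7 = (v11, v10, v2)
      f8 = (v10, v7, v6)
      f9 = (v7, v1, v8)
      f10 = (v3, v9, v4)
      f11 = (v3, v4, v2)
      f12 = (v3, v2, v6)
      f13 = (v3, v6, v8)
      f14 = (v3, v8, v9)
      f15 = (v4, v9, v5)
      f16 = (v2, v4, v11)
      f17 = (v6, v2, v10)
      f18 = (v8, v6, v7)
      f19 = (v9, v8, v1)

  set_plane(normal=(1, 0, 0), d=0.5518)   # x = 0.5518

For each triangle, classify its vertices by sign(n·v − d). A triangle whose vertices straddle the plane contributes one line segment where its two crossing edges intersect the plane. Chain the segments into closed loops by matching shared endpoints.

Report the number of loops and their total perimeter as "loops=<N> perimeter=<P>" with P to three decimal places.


Straddling triangles (10 of 20):
  (v0,v5,v1) [--+] → (0.5518, 0.898301, 0.00889889)–(0.5518, 0.9017, 0)  len=0.0095
  (v0,v1,v7) [-+-] → (0.5518, 0.9017, 0)–(0.5518, 0.898301, -0.00889889)  len=0.0095
  (v1,v5,v9) [+-+] → (0.5518, 0.898301, 0.00889889)–(0.5518, 0.216257, 0.690943)  len=0.9646
  (v7,v1,v8) [-++] → (0.5518, 0.898301, -0.00889889)–(0.5518, 0.216257, -0.690943)  len=0.9646
  (v3,v9,v4) [++-] → (0.5518, -0.216257, 0.690943)–(0.5518, -0.898301, 0.00889889)  len=0.9646
  (v3,v4,v2) [+--] → (0.5518, -0.898301, 0.00889889)–(0.5518, -0.9017, 0)  len=0.0095
  (v3,v2,v6) [+--] → (0.5518, -0.9017, 0)–(0.5518, -0.898301, -0.00889889)  len=0.0095
  (v3,v6,v8) [+-+] → (0.5518, -0.898301, -0.00889889)–(0.5518, -0.216257, -0.690943)  len=0.9646
  (v4,v9,v5) [-+-] → (0.5518, -0.216257, 0.690943)–(0.5518, 0.216257, 0.690943)  len=0.4325
  (v8,v6,v7) [+--] → (0.5518, -0.216257, -0.690943)–(0.5518, 0.216257, -0.690943)  len=0.4325

Chained into 1 loop(s):
  loop 1: 10 segments, perimeter = 4.7614
Total perimeter = 4.761

loops=1 perimeter=4.761


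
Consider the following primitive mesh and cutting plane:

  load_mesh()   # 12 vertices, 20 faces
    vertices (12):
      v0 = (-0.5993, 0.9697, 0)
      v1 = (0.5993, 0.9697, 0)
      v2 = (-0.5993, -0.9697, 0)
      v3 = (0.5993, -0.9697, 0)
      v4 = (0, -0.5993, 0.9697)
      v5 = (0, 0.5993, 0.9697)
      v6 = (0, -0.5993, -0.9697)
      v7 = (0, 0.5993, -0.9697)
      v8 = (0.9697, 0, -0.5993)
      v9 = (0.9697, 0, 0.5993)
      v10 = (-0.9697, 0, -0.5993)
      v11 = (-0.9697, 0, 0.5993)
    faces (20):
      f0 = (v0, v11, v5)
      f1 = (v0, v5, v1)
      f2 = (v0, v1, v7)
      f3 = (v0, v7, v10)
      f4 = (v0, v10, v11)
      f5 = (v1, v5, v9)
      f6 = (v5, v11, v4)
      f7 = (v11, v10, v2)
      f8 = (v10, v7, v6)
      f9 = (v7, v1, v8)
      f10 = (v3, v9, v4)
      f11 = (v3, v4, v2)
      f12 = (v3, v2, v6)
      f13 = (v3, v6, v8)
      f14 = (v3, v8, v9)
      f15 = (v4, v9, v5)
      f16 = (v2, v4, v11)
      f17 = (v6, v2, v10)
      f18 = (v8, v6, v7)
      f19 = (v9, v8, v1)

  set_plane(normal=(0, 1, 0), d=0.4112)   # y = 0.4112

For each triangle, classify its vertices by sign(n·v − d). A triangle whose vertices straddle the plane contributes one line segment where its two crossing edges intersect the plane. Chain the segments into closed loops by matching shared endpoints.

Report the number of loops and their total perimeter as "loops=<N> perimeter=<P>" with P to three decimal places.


Straddling triangles (10 of 20):
  (v0,v11,v5) [+-+] → (-0.812632, 0.4112, 0.345168)–(-0.304356, 0.4112, 0.853444)  len=0.7188
  (v0,v7,v10) [++-] → (-0.304356, 0.4112, -0.853444)–(-0.812632, 0.4112, -0.345168)  len=0.7188
  (v0,v10,v11) [+--] → (-0.812632, 0.4112, -0.345168)–(-0.812632, 0.4112, 0.345168)  len=0.6903
  (v1,v5,v9) [++-] → (0.304356, 0.4112, 0.853444)–(0.812632, 0.4112, 0.345168)  len=0.7188
  (v5,v11,v4) [+--] → (-0.304356, 0.4112, 0.853444)–(0, 0.4112, 0.9697)  len=0.3258
  (v10,v7,v6) [-+-] → (-0.304356, 0.4112, -0.853444)–(0, 0.4112, -0.9697)  len=0.3258
  (v7,v1,v8) [++-] → (0.812632, 0.4112, -0.345168)–(0.304356, 0.4112, -0.853444)  len=0.7188
  (v4,v9,v5) [--+] → (0.304356, 0.4112, 0.853444)–(0, 0.4112, 0.9697)  len=0.3258
  (v8,v6,v7) [--+] → (0, 0.4112, -0.9697)–(0.304356, 0.4112, -0.853444)  len=0.3258
  (v9,v8,v1) [--+] → (0.812632, 0.4112, -0.345168)–(0.812632, 0.4112, 0.345168)  len=0.6903

Chained into 1 loop(s):
  loop 1: 10 segments, perimeter = 5.5591
Total perimeter = 5.559

loops=1 perimeter=5.559


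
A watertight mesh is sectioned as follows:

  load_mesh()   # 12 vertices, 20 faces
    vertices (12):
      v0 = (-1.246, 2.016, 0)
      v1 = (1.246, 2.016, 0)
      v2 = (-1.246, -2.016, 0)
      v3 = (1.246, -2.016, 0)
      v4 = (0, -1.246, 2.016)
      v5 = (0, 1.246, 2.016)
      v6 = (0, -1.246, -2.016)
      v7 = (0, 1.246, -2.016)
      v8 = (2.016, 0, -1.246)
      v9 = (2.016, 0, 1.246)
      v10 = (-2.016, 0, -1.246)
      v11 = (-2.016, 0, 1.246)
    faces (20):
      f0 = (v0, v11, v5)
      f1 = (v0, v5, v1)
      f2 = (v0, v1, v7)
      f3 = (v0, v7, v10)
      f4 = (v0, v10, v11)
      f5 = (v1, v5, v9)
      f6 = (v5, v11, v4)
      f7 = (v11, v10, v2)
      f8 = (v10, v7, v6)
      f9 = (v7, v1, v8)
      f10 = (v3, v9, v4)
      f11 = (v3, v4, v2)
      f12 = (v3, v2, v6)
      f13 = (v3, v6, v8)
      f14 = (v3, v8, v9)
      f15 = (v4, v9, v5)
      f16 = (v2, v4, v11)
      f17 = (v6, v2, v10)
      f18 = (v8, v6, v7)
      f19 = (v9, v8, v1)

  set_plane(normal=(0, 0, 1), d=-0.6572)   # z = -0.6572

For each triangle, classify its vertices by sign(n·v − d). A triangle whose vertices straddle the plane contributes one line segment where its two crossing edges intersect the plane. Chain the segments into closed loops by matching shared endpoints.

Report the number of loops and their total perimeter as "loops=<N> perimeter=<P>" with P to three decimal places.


loops=1 perimeter=12.034

Straddling triangles (10 of 20):
  (v0,v1,v7) [++-] → (0.839814, 1.76499, -0.6572)–(-0.839814, 1.76499, -0.6572)  len=1.6796
  (v0,v7,v10) [+--] → (-0.839814, 1.76499, -0.6572)–(-1.65213, 0.952665, -0.6572)  len=1.1488
  (v0,v10,v11) [+-+] → (-1.65213, 0.952665, -0.6572)–(-2.016, 0, -0.6572)  len=1.0198
  (v11,v10,v2) [+-+] → (-2.016, 0, -0.6572)–(-1.65213, -0.952665, -0.6572)  len=1.0198
  (v7,v1,v8) [-+-] → (0.839814, 1.76499, -0.6572)–(1.65213, 0.952665, -0.6572)  len=1.1488
  (v3,v2,v6) [++-] → (-0.839814, -1.76499, -0.6572)–(0.839814, -1.76499, -0.6572)  len=1.6796
  (v3,v6,v8) [+--] → (0.839814, -1.76499, -0.6572)–(1.65213, -0.952665, -0.6572)  len=1.1488
  (v3,v8,v9) [+-+] → (1.65213, -0.952665, -0.6572)–(2.016, 0, -0.6572)  len=1.0198
  (v6,v2,v10) [-+-] → (-0.839814, -1.76499, -0.6572)–(-1.65213, -0.952665, -0.6572)  len=1.1488
  (v9,v8,v1) [+-+] → (2.016, 0, -0.6572)–(1.65213, 0.952665, -0.6572)  len=1.0198

Chained into 1 loop(s):
  loop 1: 10 segments, perimeter = 12.0336
Total perimeter = 12.034


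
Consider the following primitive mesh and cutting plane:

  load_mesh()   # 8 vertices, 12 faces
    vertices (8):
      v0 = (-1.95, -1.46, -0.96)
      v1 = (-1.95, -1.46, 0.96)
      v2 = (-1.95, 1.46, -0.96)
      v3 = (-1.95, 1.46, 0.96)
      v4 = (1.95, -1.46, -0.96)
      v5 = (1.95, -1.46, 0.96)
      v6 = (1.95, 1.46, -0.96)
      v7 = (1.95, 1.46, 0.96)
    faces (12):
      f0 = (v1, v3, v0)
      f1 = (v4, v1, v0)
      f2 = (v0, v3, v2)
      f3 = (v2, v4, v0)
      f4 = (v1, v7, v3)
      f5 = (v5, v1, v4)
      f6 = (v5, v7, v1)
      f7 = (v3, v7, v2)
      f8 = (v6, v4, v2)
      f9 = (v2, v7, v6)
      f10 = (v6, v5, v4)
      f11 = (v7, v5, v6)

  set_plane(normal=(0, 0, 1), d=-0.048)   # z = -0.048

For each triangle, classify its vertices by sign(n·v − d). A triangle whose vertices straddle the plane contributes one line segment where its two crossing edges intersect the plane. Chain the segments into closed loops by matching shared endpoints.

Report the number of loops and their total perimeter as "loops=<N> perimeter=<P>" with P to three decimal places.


Straddling triangles (8 of 12):
  (v1,v3,v0) [++-] → (-1.95, -0.073, -0.048)–(-1.95, -1.46, -0.048)  len=1.3870
  (v4,v1,v0) [-+-] → (0.0975, -1.46, -0.048)–(-1.95, -1.46, -0.048)  len=2.0475
  (v0,v3,v2) [-+-] → (-1.95, -0.073, -0.048)–(-1.95, 1.46, -0.048)  len=1.5330
  (v5,v1,v4) [++-] → (0.0975, -1.46, -0.048)–(1.95, -1.46, -0.048)  len=1.8525
  (v3,v7,v2) [++-] → (-0.0975, 1.46, -0.048)–(-1.95, 1.46, -0.048)  len=1.8525
  (v2,v7,v6) [-+-] → (-0.0975, 1.46, -0.048)–(1.95, 1.46, -0.048)  len=2.0475
  (v6,v5,v4) [-+-] → (1.95, 0.073, -0.048)–(1.95, -1.46, -0.048)  len=1.5330
  (v7,v5,v6) [++-] → (1.95, 0.073, -0.048)–(1.95, 1.46, -0.048)  len=1.3870

Chained into 1 loop(s):
  loop 1: 8 segments, perimeter = 13.6400
Total perimeter = 13.640

loops=1 perimeter=13.640


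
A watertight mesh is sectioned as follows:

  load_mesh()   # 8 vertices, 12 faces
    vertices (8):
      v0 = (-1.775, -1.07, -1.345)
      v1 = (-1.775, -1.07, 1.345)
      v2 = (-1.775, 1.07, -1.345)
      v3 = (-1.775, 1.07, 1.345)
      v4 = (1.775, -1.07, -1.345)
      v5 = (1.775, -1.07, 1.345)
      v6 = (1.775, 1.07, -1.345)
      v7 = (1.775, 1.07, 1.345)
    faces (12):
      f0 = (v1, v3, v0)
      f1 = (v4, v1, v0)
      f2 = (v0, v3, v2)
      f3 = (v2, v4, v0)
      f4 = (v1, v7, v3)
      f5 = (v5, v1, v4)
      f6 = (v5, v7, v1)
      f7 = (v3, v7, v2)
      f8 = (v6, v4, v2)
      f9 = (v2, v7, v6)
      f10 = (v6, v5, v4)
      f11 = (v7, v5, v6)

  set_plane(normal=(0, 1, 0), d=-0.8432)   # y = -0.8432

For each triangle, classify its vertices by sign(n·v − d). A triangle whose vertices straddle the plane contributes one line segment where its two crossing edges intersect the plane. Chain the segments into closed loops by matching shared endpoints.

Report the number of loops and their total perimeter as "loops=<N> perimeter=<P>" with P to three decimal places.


loops=1 perimeter=12.480

Straddling triangles (8 of 12):
  (v1,v3,v0) [-+-] → (-1.775, -0.8432, 1.345)–(-1.775, -0.8432, -1.05991)  len=2.4049
  (v0,v3,v2) [-++] → (-1.775, -0.8432, -1.05991)–(-1.775, -0.8432, -1.345)  len=0.2851
  (v2,v4,v0) [+--] → (1.39877, -0.8432, -1.345)–(-1.775, -0.8432, -1.345)  len=3.1738
  (v1,v7,v3) [-++] → (-1.39877, -0.8432, 1.345)–(-1.775, -0.8432, 1.345)  len=0.3762
  (v5,v7,v1) [-+-] → (1.775, -0.8432, 1.345)–(-1.39877, -0.8432, 1.345)  len=3.1738
  (v6,v4,v2) [+-+] → (1.775, -0.8432, -1.345)–(1.39877, -0.8432, -1.345)  len=0.3762
  (v6,v5,v4) [+--] → (1.775, -0.8432, 1.05991)–(1.775, -0.8432, -1.345)  len=2.4049
  (v7,v5,v6) [+-+] → (1.775, -0.8432, 1.345)–(1.775, -0.8432, 1.05991)  len=0.2851

Chained into 1 loop(s):
  loop 1: 8 segments, perimeter = 12.4800
Total perimeter = 12.480


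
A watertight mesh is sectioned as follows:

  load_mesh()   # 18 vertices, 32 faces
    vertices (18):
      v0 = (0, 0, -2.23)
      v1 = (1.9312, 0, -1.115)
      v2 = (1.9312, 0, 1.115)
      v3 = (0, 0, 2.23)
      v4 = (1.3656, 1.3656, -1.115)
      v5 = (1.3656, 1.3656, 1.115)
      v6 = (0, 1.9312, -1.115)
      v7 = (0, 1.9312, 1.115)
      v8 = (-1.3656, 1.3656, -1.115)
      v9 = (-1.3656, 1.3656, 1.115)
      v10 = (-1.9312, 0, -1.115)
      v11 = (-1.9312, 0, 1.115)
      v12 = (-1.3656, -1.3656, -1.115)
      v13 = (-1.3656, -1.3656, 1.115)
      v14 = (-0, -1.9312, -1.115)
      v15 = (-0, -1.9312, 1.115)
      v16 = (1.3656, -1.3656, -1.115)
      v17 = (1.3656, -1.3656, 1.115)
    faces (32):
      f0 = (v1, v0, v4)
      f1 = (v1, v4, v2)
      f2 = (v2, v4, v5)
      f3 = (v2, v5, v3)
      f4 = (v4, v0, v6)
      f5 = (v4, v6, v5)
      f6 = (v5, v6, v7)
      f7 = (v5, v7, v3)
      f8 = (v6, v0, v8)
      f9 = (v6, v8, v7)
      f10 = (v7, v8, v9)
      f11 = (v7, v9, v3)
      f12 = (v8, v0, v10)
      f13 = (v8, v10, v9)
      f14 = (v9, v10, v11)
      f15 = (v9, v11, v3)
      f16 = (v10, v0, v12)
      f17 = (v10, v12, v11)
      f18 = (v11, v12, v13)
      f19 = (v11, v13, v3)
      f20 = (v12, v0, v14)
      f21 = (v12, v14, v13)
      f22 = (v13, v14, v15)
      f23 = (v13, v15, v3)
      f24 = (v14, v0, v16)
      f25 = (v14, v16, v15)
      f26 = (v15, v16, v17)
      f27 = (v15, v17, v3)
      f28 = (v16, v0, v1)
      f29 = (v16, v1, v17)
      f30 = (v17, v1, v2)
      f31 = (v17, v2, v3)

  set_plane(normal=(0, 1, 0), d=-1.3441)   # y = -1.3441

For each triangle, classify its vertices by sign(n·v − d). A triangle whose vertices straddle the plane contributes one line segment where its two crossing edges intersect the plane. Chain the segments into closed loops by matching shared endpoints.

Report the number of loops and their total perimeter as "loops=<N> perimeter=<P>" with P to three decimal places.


Straddling triangles (12 of 32):
  (v10,v0,v12) [++-] → (-1.3441, -1.3441, -1.13255)–(-1.3745, -1.3441, -1.115)  len=0.0351
  (v10,v12,v11) [+-+] → (-1.3745, -1.3441, -1.115)–(-1.3745, -1.3441, -1.07989)  len=0.0351
  (v11,v12,v13) [+--] → (-1.3745, -1.3441, -1.07989)–(-1.3745, -1.3441, 1.115)  len=2.1949
  (v11,v13,v3) [+-+] → (-1.3745, -1.3441, 1.115)–(-1.3441, -1.3441, 1.13255)  len=0.0351
  (v12,v0,v14) [-+-] → (-1.3441, -1.3441, -1.13255)–(0, -1.3441, -1.45397)  len=1.3820
  (v13,v15,v3) [--+] → (0, -1.3441, 1.45397)–(-1.3441, -1.3441, 1.13255)  len=1.3820
  (v14,v0,v16) [-+-] → (0, -1.3441, -1.45397)–(1.3441, -1.3441, -1.13255)  len=1.3820
  (v15,v17,v3) [--+] → (1.3441, -1.3441, 1.13255)–(0, -1.3441, 1.45397)  len=1.3820
  (v16,v0,v1) [-++] → (1.3441, -1.3441, -1.13255)–(1.3745, -1.3441, -1.115)  len=0.0351
  (v16,v1,v17) [-+-] → (1.3745, -1.3441, -1.115)–(1.3745, -1.3441, 1.07989)  len=2.1949
  (v17,v1,v2) [-++] → (1.3745, -1.3441, 1.07989)–(1.3745, -1.3441, 1.115)  len=0.0351
  (v17,v2,v3) [-++] → (1.3745, -1.3441, 1.115)–(1.3441, -1.3441, 1.13255)  len=0.0351

Chained into 1 loop(s):
  loop 1: 12 segments, perimeter = 10.1284
Total perimeter = 10.128

loops=1 perimeter=10.128


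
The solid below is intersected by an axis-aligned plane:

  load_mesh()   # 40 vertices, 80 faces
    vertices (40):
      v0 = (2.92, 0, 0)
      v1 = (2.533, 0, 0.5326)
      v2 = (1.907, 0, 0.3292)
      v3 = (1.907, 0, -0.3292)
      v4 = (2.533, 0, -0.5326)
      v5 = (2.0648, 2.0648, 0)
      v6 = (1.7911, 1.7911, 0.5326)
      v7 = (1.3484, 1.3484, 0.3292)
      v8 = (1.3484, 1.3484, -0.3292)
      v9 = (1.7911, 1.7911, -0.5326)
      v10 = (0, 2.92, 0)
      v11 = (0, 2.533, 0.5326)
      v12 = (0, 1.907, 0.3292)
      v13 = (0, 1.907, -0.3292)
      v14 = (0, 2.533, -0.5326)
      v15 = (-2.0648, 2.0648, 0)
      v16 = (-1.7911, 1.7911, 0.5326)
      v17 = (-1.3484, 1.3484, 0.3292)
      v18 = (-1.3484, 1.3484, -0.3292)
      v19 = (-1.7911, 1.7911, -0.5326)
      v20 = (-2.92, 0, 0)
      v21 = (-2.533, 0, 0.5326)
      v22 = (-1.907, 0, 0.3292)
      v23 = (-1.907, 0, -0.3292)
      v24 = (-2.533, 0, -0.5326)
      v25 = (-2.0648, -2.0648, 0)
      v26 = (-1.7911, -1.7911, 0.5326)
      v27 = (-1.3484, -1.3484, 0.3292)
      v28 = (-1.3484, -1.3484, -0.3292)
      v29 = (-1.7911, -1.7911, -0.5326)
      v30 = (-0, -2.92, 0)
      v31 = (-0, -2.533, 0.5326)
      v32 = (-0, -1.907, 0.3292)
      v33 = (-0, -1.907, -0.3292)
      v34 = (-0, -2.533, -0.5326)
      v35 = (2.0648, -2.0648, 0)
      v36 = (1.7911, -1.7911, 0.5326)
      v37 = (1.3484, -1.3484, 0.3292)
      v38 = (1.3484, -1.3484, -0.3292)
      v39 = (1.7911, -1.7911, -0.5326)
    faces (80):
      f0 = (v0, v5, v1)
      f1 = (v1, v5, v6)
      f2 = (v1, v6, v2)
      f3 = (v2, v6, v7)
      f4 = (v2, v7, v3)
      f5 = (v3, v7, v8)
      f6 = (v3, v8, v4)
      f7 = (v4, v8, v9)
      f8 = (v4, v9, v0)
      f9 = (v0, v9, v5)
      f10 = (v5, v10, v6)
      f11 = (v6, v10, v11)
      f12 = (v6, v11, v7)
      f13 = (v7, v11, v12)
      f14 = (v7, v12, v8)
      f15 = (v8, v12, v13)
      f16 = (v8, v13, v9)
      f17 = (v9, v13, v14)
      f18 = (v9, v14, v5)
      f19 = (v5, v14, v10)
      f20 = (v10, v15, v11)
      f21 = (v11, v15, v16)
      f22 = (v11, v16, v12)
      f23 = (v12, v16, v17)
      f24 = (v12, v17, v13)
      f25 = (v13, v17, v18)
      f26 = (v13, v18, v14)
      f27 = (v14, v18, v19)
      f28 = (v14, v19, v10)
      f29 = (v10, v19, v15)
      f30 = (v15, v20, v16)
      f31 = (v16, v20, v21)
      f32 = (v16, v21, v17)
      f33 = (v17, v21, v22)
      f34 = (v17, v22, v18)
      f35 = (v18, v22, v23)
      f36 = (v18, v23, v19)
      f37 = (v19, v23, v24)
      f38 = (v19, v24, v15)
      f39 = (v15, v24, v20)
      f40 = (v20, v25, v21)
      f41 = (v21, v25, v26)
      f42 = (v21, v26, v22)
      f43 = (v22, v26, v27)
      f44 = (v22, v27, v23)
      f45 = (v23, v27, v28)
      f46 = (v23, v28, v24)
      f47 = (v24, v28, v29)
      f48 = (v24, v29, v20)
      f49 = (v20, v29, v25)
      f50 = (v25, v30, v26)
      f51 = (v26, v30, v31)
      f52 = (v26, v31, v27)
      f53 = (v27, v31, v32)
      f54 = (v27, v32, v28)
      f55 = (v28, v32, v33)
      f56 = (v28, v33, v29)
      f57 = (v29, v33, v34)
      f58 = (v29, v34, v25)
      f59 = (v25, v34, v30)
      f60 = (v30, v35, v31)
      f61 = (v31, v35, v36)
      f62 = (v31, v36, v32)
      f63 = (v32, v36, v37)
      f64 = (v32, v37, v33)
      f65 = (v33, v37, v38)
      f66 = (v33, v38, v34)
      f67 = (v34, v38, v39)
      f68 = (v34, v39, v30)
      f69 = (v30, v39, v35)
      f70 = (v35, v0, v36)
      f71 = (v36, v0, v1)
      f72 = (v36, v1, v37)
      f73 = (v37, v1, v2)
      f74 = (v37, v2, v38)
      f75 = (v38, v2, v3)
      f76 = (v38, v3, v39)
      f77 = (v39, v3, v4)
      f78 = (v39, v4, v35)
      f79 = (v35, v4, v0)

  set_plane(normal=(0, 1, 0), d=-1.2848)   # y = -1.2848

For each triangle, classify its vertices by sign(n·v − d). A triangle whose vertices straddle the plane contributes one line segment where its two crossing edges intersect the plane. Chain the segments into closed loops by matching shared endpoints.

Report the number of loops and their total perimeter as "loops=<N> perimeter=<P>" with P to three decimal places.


loops=2 perimeter=6.583

Straddling triangles (20 of 80):
  (v20,v25,v21) [+-+] → (-2.38786, -1.2848, 0)–(-2.24167, -1.2848, 0.201195)  len=0.2487
  (v21,v25,v26) [+--] → (-2.24167, -1.2848, 0.201195)–(-2.00082, -1.2848, 0.5326)  len=0.4097
  (v21,v26,v22) [+-+] → (-2.00082, -1.2848, 0.5326)–(-1.82386, -1.2848, 0.475104)  len=0.1861
  (v22,v26,v27) [+--] → (-1.82386, -1.2848, 0.475104)–(-1.37475, -1.2848, 0.3292)  len=0.4722
  (v22,v27,v23) [+-+] → (-1.37475, -1.2848, 0.3292)–(-1.37475, -1.2848, 0.298145)  len=0.0311
  (v23,v27,v28) [+--] → (-1.37475, -1.2848, 0.298145)–(-1.37475, -1.2848, -0.3292)  len=0.6273
  (v23,v28,v24) [+-+] → (-1.37475, -1.2848, -0.3292)–(-1.40427, -1.2848, -0.338794)  len=0.0310
  (v24,v28,v29) [+--] → (-1.40427, -1.2848, -0.338794)–(-2.00082, -1.2848, -0.5326)  len=0.6272
  (v24,v29,v20) [+-+] → (-2.00082, -1.2848, -0.5326)–(-2.11021, -1.2848, -0.382047)  len=0.1861
  (v20,v29,v25) [+--] → (-2.11021, -1.2848, -0.382047)–(-2.38786, -1.2848, 0)  len=0.4723
  (v35,v0,v36) [-+-] → (2.38786, -1.2848, 0)–(2.11021, -1.2848, 0.382047)  len=0.4723
  (v36,v0,v1) [-++] → (2.11021, -1.2848, 0.382047)–(2.00082, -1.2848, 0.5326)  len=0.1861
  (v36,v1,v37) [-+-] → (2.00082, -1.2848, 0.5326)–(1.40427, -1.2848, 0.338794)  len=0.6272
  (v37,v1,v2) [-++] → (1.40427, -1.2848, 0.338794)–(1.37475, -1.2848, 0.3292)  len=0.0310
  (v37,v2,v38) [-+-] → (1.37475, -1.2848, 0.3292)–(1.37475, -1.2848, -0.298145)  len=0.6273
  (v38,v2,v3) [-++] → (1.37475, -1.2848, -0.298145)–(1.37475, -1.2848, -0.3292)  len=0.0311
  (v38,v3,v39) [-+-] → (1.37475, -1.2848, -0.3292)–(1.82386, -1.2848, -0.475104)  len=0.4722
  (v39,v3,v4) [-++] → (1.82386, -1.2848, -0.475104)–(2.00082, -1.2848, -0.5326)  len=0.1861
  (v39,v4,v35) [-+-] → (2.00082, -1.2848, -0.5326)–(2.24167, -1.2848, -0.201195)  len=0.4097
  (v35,v4,v0) [-++] → (2.24167, -1.2848, -0.201195)–(2.38786, -1.2848, 0)  len=0.2487

Chained into 2 loop(s):
  loop 1: 10 segments, perimeter = 3.2917
  loop 2: 10 segments, perimeter = 3.2917
Total perimeter = 6.583


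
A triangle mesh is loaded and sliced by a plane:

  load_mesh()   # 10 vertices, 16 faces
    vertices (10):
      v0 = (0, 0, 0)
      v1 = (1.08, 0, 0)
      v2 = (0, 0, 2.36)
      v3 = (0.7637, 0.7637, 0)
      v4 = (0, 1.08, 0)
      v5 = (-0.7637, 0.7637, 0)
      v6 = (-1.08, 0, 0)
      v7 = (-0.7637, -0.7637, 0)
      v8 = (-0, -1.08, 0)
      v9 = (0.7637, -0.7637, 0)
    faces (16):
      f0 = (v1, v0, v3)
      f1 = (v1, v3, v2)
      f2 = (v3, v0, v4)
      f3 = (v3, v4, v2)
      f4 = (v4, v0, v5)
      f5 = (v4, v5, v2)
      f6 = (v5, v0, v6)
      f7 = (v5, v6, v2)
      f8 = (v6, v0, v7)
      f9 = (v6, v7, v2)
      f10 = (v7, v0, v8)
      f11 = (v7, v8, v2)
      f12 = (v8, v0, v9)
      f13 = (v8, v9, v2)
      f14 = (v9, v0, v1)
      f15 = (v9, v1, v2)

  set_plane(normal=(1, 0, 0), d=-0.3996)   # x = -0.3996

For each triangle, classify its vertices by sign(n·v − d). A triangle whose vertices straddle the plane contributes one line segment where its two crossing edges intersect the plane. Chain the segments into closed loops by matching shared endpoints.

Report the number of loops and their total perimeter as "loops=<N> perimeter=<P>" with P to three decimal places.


loops=1 perimeter=5.382

Straddling triangles (8 of 16):
  (v4,v0,v5) [++-] → (-0.3996, 0.3996, 0)–(-0.3996, 0.914499, 0)  len=0.5149
  (v4,v5,v2) [+-+] → (-0.3996, 0.914499, 0)–(-0.3996, 0.3996, 1.12515)  len=1.2374
  (v5,v0,v6) [-+-] → (-0.3996, 0.3996, 0)–(-0.3996, 0, 0)  len=0.3996
  (v5,v6,v2) [--+] → (-0.3996, 0, 1.4868)–(-0.3996, 0.3996, 1.12515)  len=0.5390
  (v6,v0,v7) [-+-] → (-0.3996, 0, 0)–(-0.3996, -0.3996, 0)  len=0.3996
  (v6,v7,v2) [--+] → (-0.3996, -0.3996, 1.12515)–(-0.3996, 0, 1.4868)  len=0.5390
  (v7,v0,v8) [-++] → (-0.3996, -0.3996, 0)–(-0.3996, -0.914499, 0)  len=0.5149
  (v7,v8,v2) [-++] → (-0.3996, -0.914499, 0)–(-0.3996, -0.3996, 1.12515)  len=1.2374

Chained into 1 loop(s):
  loop 1: 8 segments, perimeter = 5.3816
Total perimeter = 5.382


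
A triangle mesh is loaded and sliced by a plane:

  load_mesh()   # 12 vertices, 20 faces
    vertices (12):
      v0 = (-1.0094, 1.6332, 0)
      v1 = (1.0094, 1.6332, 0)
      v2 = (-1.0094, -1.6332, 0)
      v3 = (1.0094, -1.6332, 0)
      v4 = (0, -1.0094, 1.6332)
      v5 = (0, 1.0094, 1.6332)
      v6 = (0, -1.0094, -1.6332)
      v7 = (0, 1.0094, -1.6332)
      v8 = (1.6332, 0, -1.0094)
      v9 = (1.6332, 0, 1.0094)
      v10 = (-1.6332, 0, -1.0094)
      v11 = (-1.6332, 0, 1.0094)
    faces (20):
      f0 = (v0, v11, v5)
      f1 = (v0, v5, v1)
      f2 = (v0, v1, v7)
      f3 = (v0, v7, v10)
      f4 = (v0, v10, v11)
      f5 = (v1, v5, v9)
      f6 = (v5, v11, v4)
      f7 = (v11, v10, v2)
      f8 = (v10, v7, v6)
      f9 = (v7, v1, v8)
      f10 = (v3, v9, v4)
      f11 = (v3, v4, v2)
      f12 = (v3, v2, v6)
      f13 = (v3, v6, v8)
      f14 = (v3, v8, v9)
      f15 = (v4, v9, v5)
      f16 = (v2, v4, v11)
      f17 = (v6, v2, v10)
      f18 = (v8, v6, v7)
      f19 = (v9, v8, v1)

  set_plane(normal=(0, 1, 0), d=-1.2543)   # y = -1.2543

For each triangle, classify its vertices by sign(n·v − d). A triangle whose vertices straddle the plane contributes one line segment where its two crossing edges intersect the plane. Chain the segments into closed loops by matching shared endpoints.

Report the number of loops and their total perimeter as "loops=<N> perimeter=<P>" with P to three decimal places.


loops=1 perimeter=6.809

Straddling triangles (8 of 20):
  (v11,v10,v2) [++-] → (-1.15412, -1.2543, -0.234179)–(-1.15412, -1.2543, 0.234179)  len=0.4684
  (v3,v9,v4) [-++] → (1.15412, -1.2543, 0.234179)–(0.396284, -1.2543, 0.992016)  len=1.0717
  (v3,v4,v2) [-+-] → (0.396284, -1.2543, 0.992016)–(-0.396284, -1.2543, 0.992016)  len=0.7926
  (v3,v2,v6) [--+] → (-0.396284, -1.2543, -0.992016)–(0.396284, -1.2543, -0.992016)  len=0.7926
  (v3,v6,v8) [-++] → (0.396284, -1.2543, -0.992016)–(1.15412, -1.2543, -0.234179)  len=1.0717
  (v3,v8,v9) [-++] → (1.15412, -1.2543, -0.234179)–(1.15412, -1.2543, 0.234179)  len=0.4684
  (v2,v4,v11) [-++] → (-0.396284, -1.2543, 0.992016)–(-1.15412, -1.2543, 0.234179)  len=1.0717
  (v6,v2,v10) [+-+] → (-0.396284, -1.2543, -0.992016)–(-1.15412, -1.2543, -0.234179)  len=1.0717

Chained into 1 loop(s):
  loop 1: 8 segments, perimeter = 6.8088
Total perimeter = 6.809
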